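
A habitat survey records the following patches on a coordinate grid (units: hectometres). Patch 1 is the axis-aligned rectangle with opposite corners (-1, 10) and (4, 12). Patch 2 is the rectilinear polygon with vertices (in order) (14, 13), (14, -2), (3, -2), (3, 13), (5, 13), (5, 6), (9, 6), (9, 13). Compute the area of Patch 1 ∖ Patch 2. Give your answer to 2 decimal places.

8.00

|Patch 1| = 10, |Patch 1∩Patch 2| = 2.
|Patch 1 ∖ Patch 2| = |Patch 1| − |Patch 1∩Patch 2| = 10 − 2 = 8.00.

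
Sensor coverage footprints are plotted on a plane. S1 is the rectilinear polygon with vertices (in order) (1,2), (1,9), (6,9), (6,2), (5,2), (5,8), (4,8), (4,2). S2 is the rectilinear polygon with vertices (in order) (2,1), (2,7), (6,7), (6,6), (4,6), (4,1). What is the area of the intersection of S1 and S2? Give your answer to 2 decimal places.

11.00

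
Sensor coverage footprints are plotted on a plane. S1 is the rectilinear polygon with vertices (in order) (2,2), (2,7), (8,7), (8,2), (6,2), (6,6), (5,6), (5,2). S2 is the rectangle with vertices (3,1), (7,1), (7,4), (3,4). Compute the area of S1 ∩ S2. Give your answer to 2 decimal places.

6.00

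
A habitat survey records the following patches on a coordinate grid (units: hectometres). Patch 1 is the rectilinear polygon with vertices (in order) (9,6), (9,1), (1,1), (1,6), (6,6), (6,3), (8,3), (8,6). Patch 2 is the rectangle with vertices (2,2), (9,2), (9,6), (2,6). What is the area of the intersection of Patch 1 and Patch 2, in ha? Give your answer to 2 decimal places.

22.00

The intersection is the polygon with vertices (9,2), (2,2), (2,6), (6,6), (6,3), (8,3), (8,6), (9,6).
By the shoelace formula its area is 22.00.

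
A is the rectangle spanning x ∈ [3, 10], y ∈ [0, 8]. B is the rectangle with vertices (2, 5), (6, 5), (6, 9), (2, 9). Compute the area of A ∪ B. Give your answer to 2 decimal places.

63.00

By inclusion–exclusion:
Individual areas: |A| = 56, |B| = 16.
|A∩B|: x∈[3,6], y∈[5,8] → 3·3 = 9.
|A ∪ B| = 72 − 9 = 63.00.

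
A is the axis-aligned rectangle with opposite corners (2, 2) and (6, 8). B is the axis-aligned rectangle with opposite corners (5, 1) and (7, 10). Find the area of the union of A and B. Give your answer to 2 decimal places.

36.00

By inclusion–exclusion:
Individual areas: |A| = 24, |B| = 18.
|A∩B|: x∈[5,6], y∈[2,8] → 1·6 = 6.
|A ∪ B| = 42 − 6 = 36.00.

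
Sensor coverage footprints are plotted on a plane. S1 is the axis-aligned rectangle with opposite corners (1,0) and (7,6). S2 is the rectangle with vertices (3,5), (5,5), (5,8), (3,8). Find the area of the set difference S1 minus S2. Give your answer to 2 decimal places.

34.00

|S1∩S2|: x∈[3,5], y∈[5,6] → 2·1 = 2.
|S1| = 36.
|S1 ∖ S2| = |S1| − |S1∩S2| = 36 − 2 = 34.00.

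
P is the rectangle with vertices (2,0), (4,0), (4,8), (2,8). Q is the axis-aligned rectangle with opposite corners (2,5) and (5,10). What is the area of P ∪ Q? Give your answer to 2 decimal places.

By inclusion–exclusion:
Individual areas: |P| = 16, |Q| = 15.
|P∩Q|: x∈[2,4], y∈[5,8] → 2·3 = 6.
|P ∪ Q| = 31 − 6 = 25.00.

25.00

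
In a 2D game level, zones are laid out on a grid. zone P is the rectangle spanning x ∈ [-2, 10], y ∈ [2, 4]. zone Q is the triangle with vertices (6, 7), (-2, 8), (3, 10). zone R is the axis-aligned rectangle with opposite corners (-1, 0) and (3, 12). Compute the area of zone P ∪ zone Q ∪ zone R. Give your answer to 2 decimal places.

By inclusion–exclusion:
Individual areas: |zone P| = 24, |zone Q| = 10.5, |zone R| = 48.
|zone P∩zone Q| = 0.
|zone P∩zone R|: x∈[-1,3], y∈[2,4] → 4·2 = 8.
|zone Q∩zone R| = 6.3.
|zone P∩zone Q∩zone R| = 0.
|zone P ∪ zone Q ∪ zone R| = 82.5 − 14.3 + 0 = 68.20.

68.20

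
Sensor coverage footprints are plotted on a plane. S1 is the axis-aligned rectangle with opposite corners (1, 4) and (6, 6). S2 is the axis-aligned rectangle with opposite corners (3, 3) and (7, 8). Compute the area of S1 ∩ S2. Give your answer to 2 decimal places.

|S1∩S2|: x∈[3,6], y∈[4,6] → 3·2 = 6.

6.00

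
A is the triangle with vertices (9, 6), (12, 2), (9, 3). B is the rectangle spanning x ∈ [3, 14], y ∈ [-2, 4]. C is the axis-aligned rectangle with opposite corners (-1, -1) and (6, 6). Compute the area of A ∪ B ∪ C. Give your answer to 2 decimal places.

By inclusion–exclusion:
Individual areas: |A| = 4.5, |B| = 66, |C| = 49.
|A∩B| = 3.
|A∩C| = 0.
|B∩C|: x∈[3,6], y∈[-1,4] → 3·5 = 15.
|A∩B∩C| = 0.
|A ∪ B ∪ C| = 119.5 − 18 + 0 = 101.50.

101.50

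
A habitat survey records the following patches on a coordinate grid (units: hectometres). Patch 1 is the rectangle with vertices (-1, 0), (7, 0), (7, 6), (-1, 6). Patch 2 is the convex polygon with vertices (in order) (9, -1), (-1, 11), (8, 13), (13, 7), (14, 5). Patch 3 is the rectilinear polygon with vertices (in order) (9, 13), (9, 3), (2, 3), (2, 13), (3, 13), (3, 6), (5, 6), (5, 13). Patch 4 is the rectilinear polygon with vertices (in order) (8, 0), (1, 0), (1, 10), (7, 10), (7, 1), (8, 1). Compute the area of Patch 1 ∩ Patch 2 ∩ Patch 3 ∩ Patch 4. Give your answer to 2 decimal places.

The intersection is the polygon with vertices (5.667,3), (3.167,6), (5,6), (7,6), (7,3).
By the shoelace formula its area is 7.75.

7.75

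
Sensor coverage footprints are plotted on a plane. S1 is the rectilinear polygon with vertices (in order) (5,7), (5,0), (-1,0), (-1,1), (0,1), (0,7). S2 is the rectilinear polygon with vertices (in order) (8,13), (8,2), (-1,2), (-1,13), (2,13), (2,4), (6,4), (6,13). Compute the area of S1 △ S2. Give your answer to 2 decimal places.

|S1| = 36, |S2| = 63, |S1∩S2| = 16.
|S1 △ S2| = |S1| + |S2| − 2·|S1∩S2| = 36 + 63 − 32 = 67.00.

67.00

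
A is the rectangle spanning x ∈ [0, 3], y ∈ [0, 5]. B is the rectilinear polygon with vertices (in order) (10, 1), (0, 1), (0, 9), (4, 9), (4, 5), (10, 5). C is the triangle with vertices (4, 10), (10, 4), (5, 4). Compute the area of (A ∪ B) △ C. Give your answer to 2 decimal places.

64.83

|A ∪ B| = 59.
|(A ∪ B) ∩ C| = 4.5833.
|(A ∪ B) △ C| = 59 + 15 − 9.1667 = 64.83.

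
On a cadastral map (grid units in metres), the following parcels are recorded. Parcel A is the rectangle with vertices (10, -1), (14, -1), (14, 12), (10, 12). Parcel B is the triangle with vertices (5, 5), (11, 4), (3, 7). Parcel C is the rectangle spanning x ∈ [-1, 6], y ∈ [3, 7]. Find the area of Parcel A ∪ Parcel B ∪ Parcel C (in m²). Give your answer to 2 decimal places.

82.50

By inclusion–exclusion:
Individual areas: |Parcel A| = 52, |Parcel B| = 5, |Parcel C| = 28.
|Parcel A∩Parcel B| = 0.1042.
|Parcel A∩Parcel C| = 0 (no overlap).
|Parcel B∩Parcel C| = 2.3958.
|Parcel A∩Parcel B∩Parcel C| = 0.
|Parcel A ∪ Parcel B ∪ Parcel C| = 85 − 2.5 + 0 = 82.50.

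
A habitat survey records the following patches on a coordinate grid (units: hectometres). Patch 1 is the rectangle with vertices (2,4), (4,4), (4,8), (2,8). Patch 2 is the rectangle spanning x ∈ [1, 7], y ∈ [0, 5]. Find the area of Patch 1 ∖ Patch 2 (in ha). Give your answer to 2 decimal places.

|Patch 1∩Patch 2|: x∈[2,4], y∈[4,5] → 2·1 = 2.
|Patch 1| = 8.
|Patch 1 ∖ Patch 2| = |Patch 1| − |Patch 1∩Patch 2| = 8 − 2 = 6.00.

6.00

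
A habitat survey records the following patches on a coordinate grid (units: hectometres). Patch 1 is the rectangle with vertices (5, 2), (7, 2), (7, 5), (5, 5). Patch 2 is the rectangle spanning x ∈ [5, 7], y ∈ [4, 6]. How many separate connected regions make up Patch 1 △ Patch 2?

2

Patch 1 △ Patch 2 splits into 2 disjoint pieces (area 4, area 2).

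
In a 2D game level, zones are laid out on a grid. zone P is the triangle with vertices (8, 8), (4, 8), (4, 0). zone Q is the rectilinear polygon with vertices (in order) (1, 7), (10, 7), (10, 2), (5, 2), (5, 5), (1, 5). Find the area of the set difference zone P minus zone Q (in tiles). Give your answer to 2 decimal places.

|zone P| = 16, |zone P∩zone Q| = 8.25.
|zone P ∖ zone Q| = |zone P| − |zone P∩zone Q| = 16 − 8.25 = 7.75.

7.75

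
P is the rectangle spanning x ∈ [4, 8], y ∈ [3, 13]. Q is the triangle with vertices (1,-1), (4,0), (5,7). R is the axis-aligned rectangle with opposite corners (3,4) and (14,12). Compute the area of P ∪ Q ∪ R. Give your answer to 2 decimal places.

By inclusion–exclusion:
Individual areas: |P| = 40, |Q| = 10, |R| = 88.
|P∩Q| = 1.8571.
|P∩R|: x∈[4,8], y∈[4,12] → 4·8 = 32.
|Q∩R| = 1.6071.
|P∩Q∩R| = 1.3571.
|P ∪ Q ∪ R| = 138 − 35.4643 + 1.3571 = 103.89.

103.89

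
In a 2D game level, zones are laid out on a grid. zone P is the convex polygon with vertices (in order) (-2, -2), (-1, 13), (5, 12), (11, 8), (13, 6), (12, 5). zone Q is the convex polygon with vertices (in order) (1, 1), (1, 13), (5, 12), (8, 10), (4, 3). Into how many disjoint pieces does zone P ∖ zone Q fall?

1

zone P ∖ zone Q is a single connected region.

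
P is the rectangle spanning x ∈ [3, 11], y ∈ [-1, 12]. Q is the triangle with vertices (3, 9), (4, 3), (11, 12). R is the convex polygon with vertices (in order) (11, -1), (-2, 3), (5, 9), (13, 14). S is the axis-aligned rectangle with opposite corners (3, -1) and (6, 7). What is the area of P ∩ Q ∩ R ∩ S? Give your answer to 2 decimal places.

6.76

The intersection is the polygon with vertices (4,3), (3.333,7), (6,7), (6,5.571).
By the shoelace formula its area is 6.76.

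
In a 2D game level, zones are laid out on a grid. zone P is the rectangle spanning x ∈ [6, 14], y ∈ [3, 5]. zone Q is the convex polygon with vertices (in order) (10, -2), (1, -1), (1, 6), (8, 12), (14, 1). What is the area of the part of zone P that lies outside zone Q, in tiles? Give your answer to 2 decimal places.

3.27

|zone P| = 16, |zone P∩zone Q| = 12.7273.
|zone P ∖ zone Q| = |zone P| − |zone P∩zone Q| = 16 − 12.7273 = 3.27.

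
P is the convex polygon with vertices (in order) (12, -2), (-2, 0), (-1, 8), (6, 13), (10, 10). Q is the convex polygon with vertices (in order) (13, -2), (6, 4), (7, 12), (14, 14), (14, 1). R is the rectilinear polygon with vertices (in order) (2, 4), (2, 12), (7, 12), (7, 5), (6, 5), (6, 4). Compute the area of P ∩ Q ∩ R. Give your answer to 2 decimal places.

3.06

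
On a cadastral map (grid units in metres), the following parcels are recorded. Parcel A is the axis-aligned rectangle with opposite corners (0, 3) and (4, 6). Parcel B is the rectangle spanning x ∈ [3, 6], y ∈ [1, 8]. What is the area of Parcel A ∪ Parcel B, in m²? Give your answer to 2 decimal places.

30.00

By inclusion–exclusion:
Individual areas: |Parcel A| = 12, |Parcel B| = 21.
|Parcel A∩Parcel B|: x∈[3,4], y∈[3,6] → 1·3 = 3.
|Parcel A ∪ Parcel B| = 33 − 3 = 30.00.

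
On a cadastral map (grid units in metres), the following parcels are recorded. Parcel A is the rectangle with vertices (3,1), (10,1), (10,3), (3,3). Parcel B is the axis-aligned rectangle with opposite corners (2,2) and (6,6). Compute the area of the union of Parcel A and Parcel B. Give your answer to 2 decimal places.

27.00

By inclusion–exclusion:
Individual areas: |Parcel A| = 14, |Parcel B| = 16.
|Parcel A∩Parcel B|: x∈[3,6], y∈[2,3] → 3·1 = 3.
|Parcel A ∪ Parcel B| = 30 − 3 = 27.00.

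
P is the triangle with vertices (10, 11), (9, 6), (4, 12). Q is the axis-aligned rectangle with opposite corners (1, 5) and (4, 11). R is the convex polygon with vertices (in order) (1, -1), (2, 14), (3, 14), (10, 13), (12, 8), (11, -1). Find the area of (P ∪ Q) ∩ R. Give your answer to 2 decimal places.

29.90

|P ∪ Q| = 33.5.
|(P ∪ Q) ∩ R| = 29.90.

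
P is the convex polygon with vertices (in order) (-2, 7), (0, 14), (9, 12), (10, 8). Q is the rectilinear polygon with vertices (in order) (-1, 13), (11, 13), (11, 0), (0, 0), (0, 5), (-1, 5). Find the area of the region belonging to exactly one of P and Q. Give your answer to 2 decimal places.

101.20

|P| = 58, |Q| = 151, |P∩Q| = 53.8988.
|P △ Q| = |P| + |Q| − 2·|P∩Q| = 58 + 151 − 107.7976 = 101.20.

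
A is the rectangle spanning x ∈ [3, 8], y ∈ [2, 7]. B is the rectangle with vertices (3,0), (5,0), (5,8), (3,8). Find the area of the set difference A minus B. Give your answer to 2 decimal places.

|A∩B|: x∈[3,5], y∈[2,7] → 2·5 = 10.
|A| = 25.
|A ∖ B| = |A| − |A∩B| = 25 − 10 = 15.00.

15.00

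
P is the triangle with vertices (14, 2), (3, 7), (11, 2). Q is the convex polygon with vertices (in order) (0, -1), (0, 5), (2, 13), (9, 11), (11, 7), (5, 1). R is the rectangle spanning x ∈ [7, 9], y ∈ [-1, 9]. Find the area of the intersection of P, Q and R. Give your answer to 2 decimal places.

0.94

The intersection is the polygon with vertices (8.5,4.5), (7.923,3.923), (7,4.5), (7,5.182).
By the shoelace formula its area is 0.94.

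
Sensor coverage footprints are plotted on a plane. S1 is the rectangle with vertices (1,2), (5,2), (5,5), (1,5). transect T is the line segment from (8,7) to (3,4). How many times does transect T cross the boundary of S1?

The segment meets the boundary at (4.667,5).

1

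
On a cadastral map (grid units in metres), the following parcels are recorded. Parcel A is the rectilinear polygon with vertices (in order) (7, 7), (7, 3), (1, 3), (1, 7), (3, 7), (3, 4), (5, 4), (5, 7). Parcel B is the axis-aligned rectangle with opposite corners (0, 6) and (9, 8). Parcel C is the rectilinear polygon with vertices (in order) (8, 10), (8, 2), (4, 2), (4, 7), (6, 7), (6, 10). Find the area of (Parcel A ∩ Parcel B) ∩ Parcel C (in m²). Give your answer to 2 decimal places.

The region (Parcel A ∩ Parcel B) ∩ Parcel C is the polygon with vertices (5,6), (5,7), (6,7), (7,7), (7,6).
By the shoelace formula its area is 2.00.

2.00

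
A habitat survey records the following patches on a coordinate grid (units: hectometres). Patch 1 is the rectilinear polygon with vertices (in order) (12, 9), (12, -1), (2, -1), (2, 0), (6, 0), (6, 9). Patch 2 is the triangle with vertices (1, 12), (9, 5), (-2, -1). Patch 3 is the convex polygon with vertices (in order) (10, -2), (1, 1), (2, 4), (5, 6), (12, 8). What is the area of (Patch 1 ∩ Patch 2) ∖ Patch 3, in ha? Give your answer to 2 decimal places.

0.77

|Patch 1 ∩ Patch 2| = 6.392.
|(Patch 1 ∩ Patch 2) ∩ Patch 3| = 5.6194.
|(Patch 1 ∩ Patch 2) ∖ Patch 3| = 6.392 − 5.6194 = 0.77.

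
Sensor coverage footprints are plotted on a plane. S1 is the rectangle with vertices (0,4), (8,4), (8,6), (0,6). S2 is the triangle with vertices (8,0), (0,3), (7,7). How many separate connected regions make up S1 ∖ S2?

S1 ∖ S2 splits into 2 disjoint pieces (area 1.4286, area 7).

2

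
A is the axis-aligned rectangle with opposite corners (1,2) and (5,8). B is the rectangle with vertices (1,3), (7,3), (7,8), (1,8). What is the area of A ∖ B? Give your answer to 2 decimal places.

4.00

|A∩B|: x∈[1,5], y∈[3,8] → 4·5 = 20.
|A| = 24.
|A ∖ B| = |A| − |A∩B| = 24 − 20 = 4.00.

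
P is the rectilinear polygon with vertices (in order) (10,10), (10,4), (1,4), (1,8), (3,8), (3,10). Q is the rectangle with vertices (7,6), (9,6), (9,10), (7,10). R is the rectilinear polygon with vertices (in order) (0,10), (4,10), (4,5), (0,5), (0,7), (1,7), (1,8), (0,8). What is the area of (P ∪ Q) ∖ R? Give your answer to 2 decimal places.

39.00

|P ∪ Q| = 50.
|(P ∪ Q) ∩ R| = 11.
|(P ∪ Q) ∖ R| = 50 − 11 = 39.00.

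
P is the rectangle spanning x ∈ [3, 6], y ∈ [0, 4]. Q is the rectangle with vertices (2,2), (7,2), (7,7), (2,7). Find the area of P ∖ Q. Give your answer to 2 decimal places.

|P∩Q|: x∈[3,6], y∈[2,4] → 3·2 = 6.
|P| = 12.
|P ∖ Q| = |P| − |P∩Q| = 12 − 6 = 6.00.

6.00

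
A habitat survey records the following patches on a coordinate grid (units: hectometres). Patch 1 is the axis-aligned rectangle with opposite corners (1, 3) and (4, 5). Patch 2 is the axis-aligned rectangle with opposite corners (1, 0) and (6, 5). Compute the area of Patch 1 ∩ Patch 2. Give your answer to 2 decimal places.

6.00

|Patch 1∩Patch 2|: x∈[1,4], y∈[3,5] → 3·2 = 6.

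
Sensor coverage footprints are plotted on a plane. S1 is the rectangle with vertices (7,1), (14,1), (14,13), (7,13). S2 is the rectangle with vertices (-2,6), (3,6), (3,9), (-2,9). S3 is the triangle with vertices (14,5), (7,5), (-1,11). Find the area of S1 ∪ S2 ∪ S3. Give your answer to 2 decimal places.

109.53

By inclusion–exclusion:
Individual areas: |S1| = 84, |S2| = 15, |S3| = 21.
|S1∩S2| = 0 (no overlap).
|S1∩S3| = 9.8.
|S2∩S3| = 0.6667.
|S1∩S2∩S3| = 0.
|S1 ∪ S2 ∪ S3| = 120 − 10.4667 + 0 = 109.53.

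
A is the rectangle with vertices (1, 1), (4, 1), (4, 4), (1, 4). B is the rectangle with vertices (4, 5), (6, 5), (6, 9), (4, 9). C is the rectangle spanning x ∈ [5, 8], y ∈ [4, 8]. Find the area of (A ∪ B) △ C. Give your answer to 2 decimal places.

|A ∪ B| = 17.
|(A ∪ B) ∩ C| = 3.
|(A ∪ B) △ C| = 17 + 12 − 6 = 23.00.

23.00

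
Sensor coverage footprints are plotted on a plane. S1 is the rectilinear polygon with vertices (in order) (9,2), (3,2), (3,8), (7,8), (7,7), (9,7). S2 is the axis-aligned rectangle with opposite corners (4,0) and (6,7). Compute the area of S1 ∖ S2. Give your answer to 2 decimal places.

24.00

|S1| = 34, |S1∩S2| = 10.
|S1 ∖ S2| = |S1| − |S1∩S2| = 34 − 10 = 24.00.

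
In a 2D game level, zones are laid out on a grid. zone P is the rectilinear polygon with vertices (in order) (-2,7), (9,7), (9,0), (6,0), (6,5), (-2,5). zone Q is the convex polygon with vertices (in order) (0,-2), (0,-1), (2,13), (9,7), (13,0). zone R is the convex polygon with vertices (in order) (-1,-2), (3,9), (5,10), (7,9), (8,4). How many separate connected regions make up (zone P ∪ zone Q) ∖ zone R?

(zone P ∪ zone Q) ∖ zone R splits into 2 disjoint pieces (area 20.1353, area 46.8908).

2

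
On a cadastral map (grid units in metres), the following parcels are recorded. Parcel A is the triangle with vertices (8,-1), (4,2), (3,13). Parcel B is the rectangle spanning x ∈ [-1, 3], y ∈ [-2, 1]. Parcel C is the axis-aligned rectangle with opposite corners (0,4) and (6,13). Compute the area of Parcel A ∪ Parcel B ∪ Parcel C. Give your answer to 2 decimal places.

By inclusion–exclusion:
Individual areas: |Parcel A| = 20.5, |Parcel B| = 12, |Parcel C| = 54.
|Parcel A∩Parcel B| = 0.
|Parcel A∩Parcel C| = 10.7182.
|Parcel B∩Parcel C| = 0 (no overlap).
|Parcel A∩Parcel B∩Parcel C| = 0.
|Parcel A ∪ Parcel B ∪ Parcel C| = 86.5 − 10.7182 + 0 = 75.78.

75.78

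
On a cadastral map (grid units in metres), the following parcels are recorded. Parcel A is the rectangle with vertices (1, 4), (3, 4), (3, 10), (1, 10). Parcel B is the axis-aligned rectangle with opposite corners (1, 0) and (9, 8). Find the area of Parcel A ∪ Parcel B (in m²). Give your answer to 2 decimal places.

By inclusion–exclusion:
Individual areas: |Parcel A| = 12, |Parcel B| = 64.
|Parcel A∩Parcel B|: x∈[1,3], y∈[4,8] → 2·4 = 8.
|Parcel A ∪ Parcel B| = 76 − 8 = 68.00.

68.00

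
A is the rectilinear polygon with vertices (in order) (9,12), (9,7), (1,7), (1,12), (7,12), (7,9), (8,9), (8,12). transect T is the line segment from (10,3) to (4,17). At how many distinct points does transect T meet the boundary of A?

The segment meets the boundary at (7,10), (7.429,9), (6.143,12), (8.286,7).

4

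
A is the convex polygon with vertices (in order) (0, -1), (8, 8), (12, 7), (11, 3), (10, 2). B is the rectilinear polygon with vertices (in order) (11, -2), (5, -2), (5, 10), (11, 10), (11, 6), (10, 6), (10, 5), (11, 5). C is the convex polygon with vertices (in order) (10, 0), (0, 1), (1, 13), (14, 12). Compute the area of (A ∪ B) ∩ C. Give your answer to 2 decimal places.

|A ∪ B| = 84.4375.
|(A ∪ B) ∩ C| = 66.32.

66.32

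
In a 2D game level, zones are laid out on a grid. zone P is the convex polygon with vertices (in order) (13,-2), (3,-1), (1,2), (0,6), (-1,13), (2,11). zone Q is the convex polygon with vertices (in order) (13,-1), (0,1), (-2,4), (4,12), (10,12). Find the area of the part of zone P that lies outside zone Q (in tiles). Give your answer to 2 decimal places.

24.11

|zone P| = 86, |zone P∩zone Q| = 61.8894.
|zone P ∖ zone Q| = |zone P| − |zone P∩zone Q| = 86 − 61.8894 = 24.11.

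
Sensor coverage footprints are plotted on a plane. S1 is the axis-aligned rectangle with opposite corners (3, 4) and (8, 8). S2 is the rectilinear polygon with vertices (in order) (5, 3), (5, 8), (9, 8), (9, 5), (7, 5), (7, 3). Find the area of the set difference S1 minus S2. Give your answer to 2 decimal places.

|S1| = 20, |S1∩S2| = 11.
|S1 ∖ S2| = |S1| − |S1∩S2| = 20 − 11 = 9.00.

9.00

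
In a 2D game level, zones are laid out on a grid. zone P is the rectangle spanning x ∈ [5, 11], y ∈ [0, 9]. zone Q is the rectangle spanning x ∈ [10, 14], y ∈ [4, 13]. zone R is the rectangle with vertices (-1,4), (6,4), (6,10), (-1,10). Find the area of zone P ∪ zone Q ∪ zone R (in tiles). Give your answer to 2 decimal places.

122.00

By inclusion–exclusion:
Individual areas: |zone P| = 54, |zone Q| = 36, |zone R| = 42.
|zone P∩zone Q|: x∈[10,11], y∈[4,9] → 1·5 = 5.
|zone P∩zone R|: x∈[5,6], y∈[4,9] → 1·5 = 5.
|zone Q∩zone R| = 0 (no overlap).
|zone P∩zone Q∩zone R| = 0.
|zone P ∪ zone Q ∪ zone R| = 132 − 10 + 0 = 122.00.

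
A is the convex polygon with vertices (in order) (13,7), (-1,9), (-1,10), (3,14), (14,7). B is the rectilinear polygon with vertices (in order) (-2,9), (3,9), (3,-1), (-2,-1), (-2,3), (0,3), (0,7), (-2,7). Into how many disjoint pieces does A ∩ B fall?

A ∩ B is a single connected region.

1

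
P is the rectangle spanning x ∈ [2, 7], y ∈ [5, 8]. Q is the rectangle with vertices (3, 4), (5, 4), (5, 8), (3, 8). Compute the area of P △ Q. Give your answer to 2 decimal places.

11.00

|P∩Q|: x∈[3,5], y∈[5,8] → 2·3 = 6.
|P △ Q| = |P| + |Q| − 2·|P∩Q| = 15 + 8 − 12 = 11.00.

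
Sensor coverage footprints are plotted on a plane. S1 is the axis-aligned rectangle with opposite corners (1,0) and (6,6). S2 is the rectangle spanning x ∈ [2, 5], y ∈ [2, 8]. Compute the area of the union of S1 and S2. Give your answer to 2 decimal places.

36.00

By inclusion–exclusion:
Individual areas: |S1| = 30, |S2| = 18.
|S1∩S2|: x∈[2,5], y∈[2,6] → 3·4 = 12.
|S1 ∪ S2| = 48 − 12 = 36.00.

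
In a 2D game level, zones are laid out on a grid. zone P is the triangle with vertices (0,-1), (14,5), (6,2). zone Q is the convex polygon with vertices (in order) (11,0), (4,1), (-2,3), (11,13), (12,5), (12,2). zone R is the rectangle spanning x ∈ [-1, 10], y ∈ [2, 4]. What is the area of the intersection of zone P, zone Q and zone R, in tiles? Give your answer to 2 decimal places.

The intersection is the polygon with vertices (10,3.5), (10,3.286), (7,2), (6,2).
By the shoelace formula its area is 1.07.

1.07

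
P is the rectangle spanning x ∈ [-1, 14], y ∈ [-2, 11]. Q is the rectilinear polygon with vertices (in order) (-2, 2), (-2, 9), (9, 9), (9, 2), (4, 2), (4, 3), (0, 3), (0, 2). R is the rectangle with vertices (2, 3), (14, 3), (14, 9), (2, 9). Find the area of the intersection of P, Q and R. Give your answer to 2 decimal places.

The intersection is the polygon with vertices (9,9), (9,3), (4,3), (2,3), (2,9).
By the shoelace formula its area is 42.00.

42.00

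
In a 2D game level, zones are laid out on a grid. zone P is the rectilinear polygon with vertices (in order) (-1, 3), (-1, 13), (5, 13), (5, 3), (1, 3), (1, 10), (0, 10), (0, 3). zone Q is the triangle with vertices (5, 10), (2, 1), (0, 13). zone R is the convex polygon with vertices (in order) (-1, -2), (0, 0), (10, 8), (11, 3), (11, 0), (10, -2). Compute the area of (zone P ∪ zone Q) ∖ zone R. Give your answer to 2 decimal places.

54.02

|zone P ∪ zone Q| = 54.75.
|(zone P ∪ zone Q) ∩ zone R| = 0.7333.
|(zone P ∪ zone Q) ∖ zone R| = 54.75 − 0.7333 = 54.02.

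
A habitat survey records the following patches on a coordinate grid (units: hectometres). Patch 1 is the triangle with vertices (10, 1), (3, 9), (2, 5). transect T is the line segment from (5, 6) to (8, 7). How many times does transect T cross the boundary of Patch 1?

1

The segment meets the boundary at (5.484,6.161).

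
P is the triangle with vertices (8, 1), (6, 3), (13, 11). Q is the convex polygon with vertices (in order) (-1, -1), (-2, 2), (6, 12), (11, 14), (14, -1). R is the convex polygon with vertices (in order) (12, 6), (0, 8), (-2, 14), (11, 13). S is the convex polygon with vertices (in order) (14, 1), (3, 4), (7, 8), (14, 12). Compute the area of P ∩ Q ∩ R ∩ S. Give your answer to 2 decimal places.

3.19

The intersection is the polygon with vertices (11.667,8.333), (10.615,6.231), (9.055,6.491), (11.526,9.316).
By the shoelace formula its area is 3.19.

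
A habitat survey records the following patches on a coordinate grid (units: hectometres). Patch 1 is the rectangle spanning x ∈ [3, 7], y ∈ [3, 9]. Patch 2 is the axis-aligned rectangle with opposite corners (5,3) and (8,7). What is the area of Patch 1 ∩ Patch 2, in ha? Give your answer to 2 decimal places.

|Patch 1∩Patch 2|: x∈[5,7], y∈[3,7] → 2·4 = 8.

8.00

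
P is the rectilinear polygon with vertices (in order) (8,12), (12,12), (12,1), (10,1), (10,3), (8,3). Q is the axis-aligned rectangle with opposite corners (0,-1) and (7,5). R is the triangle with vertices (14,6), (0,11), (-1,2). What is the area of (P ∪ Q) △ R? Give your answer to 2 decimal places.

102.34

|P ∪ Q| = 82.
|(P ∪ Q) ∩ R| = 22.581.
|(P ∪ Q) △ R| = 82 + 65.5 − 45.1619 = 102.34.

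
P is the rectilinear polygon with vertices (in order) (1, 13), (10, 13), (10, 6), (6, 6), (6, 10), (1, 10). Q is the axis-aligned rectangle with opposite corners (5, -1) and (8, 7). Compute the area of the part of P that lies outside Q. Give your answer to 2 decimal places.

|P| = 43, |P∩Q| = 2.
|P ∖ Q| = |P| − |P∩Q| = 43 − 2 = 41.00.

41.00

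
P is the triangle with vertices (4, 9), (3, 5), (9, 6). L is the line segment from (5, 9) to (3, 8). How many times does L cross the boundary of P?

2

The segment meets the boundary at (3.857,8.429), (4.455,8.727).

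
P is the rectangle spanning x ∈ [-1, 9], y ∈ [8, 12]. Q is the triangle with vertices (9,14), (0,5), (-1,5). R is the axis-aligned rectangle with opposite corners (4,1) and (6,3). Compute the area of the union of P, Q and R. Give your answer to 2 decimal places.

By inclusion–exclusion:
Individual areas: |P| = 40, |Q| = 4.5, |R| = 4.
|P∩Q| = 1.7778.
|P∩R| = 0 (no overlap).
|Q∩R| = 0.
|P∩Q∩R| = 0.
|P ∪ Q ∪ R| = 48.5 − 1.7778 + 0 = 46.72.

46.72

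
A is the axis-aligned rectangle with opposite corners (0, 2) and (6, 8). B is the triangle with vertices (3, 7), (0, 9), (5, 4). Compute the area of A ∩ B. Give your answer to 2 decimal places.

The intersection is the polygon with vertices (1.5,8), (3,7), (5,4), (1,8).
By the shoelace formula its area is 2.25.

2.25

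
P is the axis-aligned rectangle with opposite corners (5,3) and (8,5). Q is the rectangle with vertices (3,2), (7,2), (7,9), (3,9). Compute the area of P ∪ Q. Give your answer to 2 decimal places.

By inclusion–exclusion:
Individual areas: |P| = 6, |Q| = 28.
|P∩Q|: x∈[5,7], y∈[3,5] → 2·2 = 4.
|P ∪ Q| = 34 − 4 = 30.00.

30.00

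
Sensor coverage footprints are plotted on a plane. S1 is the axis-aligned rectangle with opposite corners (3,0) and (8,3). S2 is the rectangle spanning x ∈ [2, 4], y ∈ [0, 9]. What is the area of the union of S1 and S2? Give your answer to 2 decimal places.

30.00

By inclusion–exclusion:
Individual areas: |S1| = 15, |S2| = 18.
|S1∩S2|: x∈[3,4], y∈[0,3] → 1·3 = 3.
|S1 ∪ S2| = 33 − 3 = 30.00.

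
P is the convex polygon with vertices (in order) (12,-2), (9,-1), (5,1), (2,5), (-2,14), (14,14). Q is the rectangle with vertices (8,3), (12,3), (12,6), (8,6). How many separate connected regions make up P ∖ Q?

1

P ∖ Q is a single connected region.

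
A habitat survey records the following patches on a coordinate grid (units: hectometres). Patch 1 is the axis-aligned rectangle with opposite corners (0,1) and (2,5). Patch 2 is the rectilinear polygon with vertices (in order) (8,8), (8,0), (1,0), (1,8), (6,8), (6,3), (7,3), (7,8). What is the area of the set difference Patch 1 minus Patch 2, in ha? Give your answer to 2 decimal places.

4.00

|Patch 1| = 8, |Patch 1∩Patch 2| = 4.
|Patch 1 ∖ Patch 2| = |Patch 1| − |Patch 1∩Patch 2| = 8 − 4 = 4.00.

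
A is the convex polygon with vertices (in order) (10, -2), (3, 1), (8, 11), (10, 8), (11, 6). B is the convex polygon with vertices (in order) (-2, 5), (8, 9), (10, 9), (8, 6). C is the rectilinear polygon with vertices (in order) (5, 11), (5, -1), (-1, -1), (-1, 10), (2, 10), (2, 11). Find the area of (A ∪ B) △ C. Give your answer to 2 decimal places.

|A ∪ B| = 67.3377.
|(A ∪ B) ∩ C| = 12.0571.
|(A ∪ B) △ C| = 67.3377 + 69 − 24.1143 = 112.22.

112.22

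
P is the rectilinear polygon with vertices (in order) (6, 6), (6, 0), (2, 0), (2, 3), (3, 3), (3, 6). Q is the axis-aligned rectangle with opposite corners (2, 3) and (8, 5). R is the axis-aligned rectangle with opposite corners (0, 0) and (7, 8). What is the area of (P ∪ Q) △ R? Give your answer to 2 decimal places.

|P ∪ Q| = 27.
|(P ∪ Q) ∩ R| = 25.
|(P ∪ Q) △ R| = 27 + 56 − 50 = 33.00.

33.00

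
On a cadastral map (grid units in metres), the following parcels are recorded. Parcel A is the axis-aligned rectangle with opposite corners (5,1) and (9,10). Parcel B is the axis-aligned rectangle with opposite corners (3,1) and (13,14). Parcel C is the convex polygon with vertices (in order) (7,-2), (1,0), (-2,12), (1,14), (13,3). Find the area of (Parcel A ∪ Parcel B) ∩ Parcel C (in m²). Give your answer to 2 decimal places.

63.43

The region (Parcel A ∪ Parcel B) ∩ Parcel C is the polygon with vertices (3,1), (3,12.167), (13,3), (10.6,1), (9,1), (5,1).
By the shoelace formula its area is 63.43.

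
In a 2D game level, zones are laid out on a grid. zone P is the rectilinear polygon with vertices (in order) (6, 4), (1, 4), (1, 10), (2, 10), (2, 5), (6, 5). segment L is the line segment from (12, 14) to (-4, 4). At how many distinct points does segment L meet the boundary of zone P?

2

The segment meets the boundary at (1,7.125), (2,7.75).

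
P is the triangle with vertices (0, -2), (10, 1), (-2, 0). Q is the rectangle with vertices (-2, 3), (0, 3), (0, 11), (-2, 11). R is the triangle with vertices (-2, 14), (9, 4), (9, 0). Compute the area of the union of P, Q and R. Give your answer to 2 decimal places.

50.85

By inclusion–exclusion:
Individual areas: |P| = 13, |Q| = 16, |R| = 22.
|P∩Q| = 0.
|P∩R| = 0.154.
|Q∩R| = 0.
|P∩Q∩R| = 0.
|P ∪ Q ∪ R| = 51 − 0.154 + 0 = 50.85.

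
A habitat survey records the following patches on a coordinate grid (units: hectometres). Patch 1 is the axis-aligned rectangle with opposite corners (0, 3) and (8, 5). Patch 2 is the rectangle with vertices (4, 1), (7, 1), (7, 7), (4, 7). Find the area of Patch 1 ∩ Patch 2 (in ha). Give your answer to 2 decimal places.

|Patch 1∩Patch 2|: x∈[4,7], y∈[3,5] → 3·2 = 6.

6.00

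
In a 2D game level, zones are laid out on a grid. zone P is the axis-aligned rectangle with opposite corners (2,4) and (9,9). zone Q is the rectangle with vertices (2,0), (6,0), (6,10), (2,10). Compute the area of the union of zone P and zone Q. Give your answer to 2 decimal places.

By inclusion–exclusion:
Individual areas: |zone P| = 35, |zone Q| = 40.
|zone P∩zone Q|: x∈[2,6], y∈[4,9] → 4·5 = 20.
|zone P ∪ zone Q| = 75 − 20 = 55.00.

55.00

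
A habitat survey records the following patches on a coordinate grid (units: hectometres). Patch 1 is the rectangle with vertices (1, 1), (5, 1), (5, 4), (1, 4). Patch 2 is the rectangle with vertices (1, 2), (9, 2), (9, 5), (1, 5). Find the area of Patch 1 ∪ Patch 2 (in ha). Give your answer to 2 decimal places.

28.00

By inclusion–exclusion:
Individual areas: |Patch 1| = 12, |Patch 2| = 24.
|Patch 1∩Patch 2|: x∈[1,5], y∈[2,4] → 4·2 = 8.
|Patch 1 ∪ Patch 2| = 36 − 8 = 28.00.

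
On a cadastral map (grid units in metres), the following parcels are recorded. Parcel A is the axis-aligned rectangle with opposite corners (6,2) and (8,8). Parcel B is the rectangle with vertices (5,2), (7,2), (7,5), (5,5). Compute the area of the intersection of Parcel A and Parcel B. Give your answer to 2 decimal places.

|Parcel A∩Parcel B|: x∈[6,7], y∈[2,5] → 1·3 = 3.

3.00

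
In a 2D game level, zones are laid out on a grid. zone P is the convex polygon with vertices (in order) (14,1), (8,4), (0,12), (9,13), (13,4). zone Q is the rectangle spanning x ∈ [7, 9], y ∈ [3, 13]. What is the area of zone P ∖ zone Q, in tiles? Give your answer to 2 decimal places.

|zone P| = 70, |zone P∩zone Q| = 17.5278.
|zone P ∖ zone Q| = |zone P| − |zone P∩zone Q| = 70 − 17.5278 = 52.47.

52.47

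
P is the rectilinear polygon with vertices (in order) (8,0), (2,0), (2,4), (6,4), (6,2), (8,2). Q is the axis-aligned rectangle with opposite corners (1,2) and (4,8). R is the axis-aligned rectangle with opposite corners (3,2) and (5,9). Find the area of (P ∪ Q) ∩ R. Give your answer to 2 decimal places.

8.00

The region (P ∪ Q) ∩ R is the polygon with vertices (4,8), (4,4), (5,4), (5,2), (3,2), (3,8).
By the shoelace formula its area is 8.00.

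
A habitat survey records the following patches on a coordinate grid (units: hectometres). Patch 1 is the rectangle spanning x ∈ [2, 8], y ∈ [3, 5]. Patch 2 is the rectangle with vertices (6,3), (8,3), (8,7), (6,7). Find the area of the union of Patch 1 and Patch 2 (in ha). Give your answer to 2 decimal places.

By inclusion–exclusion:
Individual areas: |Patch 1| = 12, |Patch 2| = 8.
|Patch 1∩Patch 2|: x∈[6,8], y∈[3,5] → 2·2 = 4.
|Patch 1 ∪ Patch 2| = 20 − 4 = 16.00.

16.00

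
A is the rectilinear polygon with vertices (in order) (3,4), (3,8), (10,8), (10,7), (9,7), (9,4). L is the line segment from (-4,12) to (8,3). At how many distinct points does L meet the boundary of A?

2

The segment meets the boundary at (6.667,4), (3,6.75).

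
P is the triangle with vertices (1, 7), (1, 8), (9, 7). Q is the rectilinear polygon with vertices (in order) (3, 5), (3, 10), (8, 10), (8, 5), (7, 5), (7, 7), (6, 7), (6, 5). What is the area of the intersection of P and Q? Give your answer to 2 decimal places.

The intersection is the polygon with vertices (8,7.125), (8,7), (7,7), (6,7), (3,7), (3,7.75).
By the shoelace formula its area is 2.19.

2.19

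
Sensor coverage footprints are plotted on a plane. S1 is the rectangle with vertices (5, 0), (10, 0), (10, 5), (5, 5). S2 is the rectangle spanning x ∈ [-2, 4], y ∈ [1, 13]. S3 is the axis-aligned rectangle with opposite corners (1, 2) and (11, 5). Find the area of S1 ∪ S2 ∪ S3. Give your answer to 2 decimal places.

103.00

By inclusion–exclusion:
Individual areas: |S1| = 25, |S2| = 72, |S3| = 30.
|S1∩S2| = 0 (no overlap).
|S1∩S3|: x∈[5,10], y∈[2,5] → 5·3 = 15.
|S2∩S3|: x∈[1,4], y∈[2,5] → 3·3 = 9.
|S1∩S2∩S3| = 0.
|S1 ∪ S2 ∪ S3| = 127 − 24 + 0 = 103.00.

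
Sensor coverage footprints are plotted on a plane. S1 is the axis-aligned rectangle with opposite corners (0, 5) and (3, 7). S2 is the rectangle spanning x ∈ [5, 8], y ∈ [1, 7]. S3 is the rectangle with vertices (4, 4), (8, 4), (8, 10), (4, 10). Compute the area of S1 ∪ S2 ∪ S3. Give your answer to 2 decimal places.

39.00

By inclusion–exclusion:
Individual areas: |S1| = 6, |S2| = 18, |S3| = 24.
|S1∩S2| = 0 (no overlap).
|S1∩S3| = 0 (no overlap).
|S2∩S3|: x∈[5,8], y∈[4,7] → 3·3 = 9.
|S1∩S2∩S3| = 0.
|S1 ∪ S2 ∪ S3| = 48 − 9 + 0 = 39.00.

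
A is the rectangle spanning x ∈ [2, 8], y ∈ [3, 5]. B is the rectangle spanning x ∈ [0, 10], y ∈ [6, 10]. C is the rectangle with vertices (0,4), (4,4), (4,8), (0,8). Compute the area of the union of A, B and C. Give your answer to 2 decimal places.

58.00

By inclusion–exclusion:
Individual areas: |A| = 12, |B| = 40, |C| = 16.
|A∩B| = 0 (no overlap).
|A∩C|: x∈[2,4], y∈[4,5] → 2·1 = 2.
|B∩C|: x∈[0,4], y∈[6,8] → 4·2 = 8.
|A∩B∩C| = 0.
|A ∪ B ∪ C| = 68 − 10 + 0 = 58.00.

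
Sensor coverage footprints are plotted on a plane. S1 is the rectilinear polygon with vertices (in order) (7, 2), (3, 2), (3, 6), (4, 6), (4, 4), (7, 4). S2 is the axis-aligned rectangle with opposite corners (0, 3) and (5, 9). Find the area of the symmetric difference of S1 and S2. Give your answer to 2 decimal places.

32.00

|S1| = 10, |S2| = 30, |S1∩S2| = 4.
|S1 △ S2| = |S1| + |S2| − 2·|S1∩S2| = 10 + 30 − 8 = 32.00.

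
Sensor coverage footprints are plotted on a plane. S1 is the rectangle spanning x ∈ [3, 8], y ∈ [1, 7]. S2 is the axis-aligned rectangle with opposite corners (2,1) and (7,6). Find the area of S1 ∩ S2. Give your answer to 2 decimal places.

|S1∩S2|: x∈[3,7], y∈[1,6] → 4·5 = 20.

20.00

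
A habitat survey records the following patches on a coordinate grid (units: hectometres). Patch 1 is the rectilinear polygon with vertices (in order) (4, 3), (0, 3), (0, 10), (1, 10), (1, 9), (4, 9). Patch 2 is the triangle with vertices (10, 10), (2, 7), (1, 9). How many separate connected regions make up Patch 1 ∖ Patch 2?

1

Patch 1 ∖ Patch 2 is a single connected region.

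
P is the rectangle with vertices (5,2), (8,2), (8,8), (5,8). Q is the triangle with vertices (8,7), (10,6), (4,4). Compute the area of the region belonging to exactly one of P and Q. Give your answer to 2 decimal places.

|P| = 18, |Q| = 5, |P∩Q| = 3.125.
|P △ Q| = |P| + |Q| − 2·|P∩Q| = 18 + 5 − 6.25 = 16.75.

16.75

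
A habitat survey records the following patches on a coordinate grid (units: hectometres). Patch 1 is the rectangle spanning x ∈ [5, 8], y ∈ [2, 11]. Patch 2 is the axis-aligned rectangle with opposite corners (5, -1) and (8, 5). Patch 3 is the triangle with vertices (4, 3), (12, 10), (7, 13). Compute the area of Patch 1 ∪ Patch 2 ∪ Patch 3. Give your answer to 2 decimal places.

51.33

By inclusion–exclusion:
Individual areas: |Patch 1| = 27, |Patch 2| = 18, |Patch 3| = 29.5.
|Patch 1∩Patch 2|: x∈[5,8], y∈[2,5] → 3·3 = 9.
|Patch 1∩Patch 3| = 14.1708.
|Patch 2∩Patch 3| = 0.7232.
|Patch 1∩Patch 2∩Patch 3| = 0.7232.
|Patch 1 ∪ Patch 2 ∪ Patch 3| = 74.5 − 23.894 + 0.7232 = 51.33.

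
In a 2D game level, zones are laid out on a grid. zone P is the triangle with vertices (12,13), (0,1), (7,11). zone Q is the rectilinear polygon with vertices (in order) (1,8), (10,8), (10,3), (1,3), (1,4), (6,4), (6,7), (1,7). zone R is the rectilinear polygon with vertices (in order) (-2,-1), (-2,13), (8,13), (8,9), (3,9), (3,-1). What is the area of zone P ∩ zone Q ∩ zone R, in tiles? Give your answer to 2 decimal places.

The intersection is the polygon with vertices (1.4,3), (2.1,4), (3,4), (2,3).
By the shoelace formula its area is 0.75.

0.75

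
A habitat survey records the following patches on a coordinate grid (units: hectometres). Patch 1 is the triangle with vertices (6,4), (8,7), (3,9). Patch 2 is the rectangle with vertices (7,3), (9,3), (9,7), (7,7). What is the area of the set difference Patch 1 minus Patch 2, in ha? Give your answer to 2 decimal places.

|Patch 1| = 9.5, |Patch 1∩Patch 2| = 0.75.
|Patch 1 ∖ Patch 2| = |Patch 1| − |Patch 1∩Patch 2| = 9.5 − 0.75 = 8.75.

8.75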